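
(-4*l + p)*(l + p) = -4*l^2 - 3*l*p + p^2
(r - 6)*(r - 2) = r^2 - 8*r + 12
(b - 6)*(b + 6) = b^2 - 36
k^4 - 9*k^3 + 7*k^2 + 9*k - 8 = (k - 8)*(k - 1)^2*(k + 1)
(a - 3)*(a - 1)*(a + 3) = a^3 - a^2 - 9*a + 9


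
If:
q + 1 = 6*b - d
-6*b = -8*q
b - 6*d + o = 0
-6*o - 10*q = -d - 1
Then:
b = 48/247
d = 5/247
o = -18/247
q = 36/247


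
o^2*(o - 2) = o^3 - 2*o^2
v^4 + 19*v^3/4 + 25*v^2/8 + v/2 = v*(v + 1/4)*(v + 1/2)*(v + 4)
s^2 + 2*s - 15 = (s - 3)*(s + 5)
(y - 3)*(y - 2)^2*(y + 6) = y^4 - y^3 - 26*y^2 + 84*y - 72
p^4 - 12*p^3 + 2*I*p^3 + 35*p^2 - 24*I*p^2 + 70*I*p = p*(p - 7)*(p - 5)*(p + 2*I)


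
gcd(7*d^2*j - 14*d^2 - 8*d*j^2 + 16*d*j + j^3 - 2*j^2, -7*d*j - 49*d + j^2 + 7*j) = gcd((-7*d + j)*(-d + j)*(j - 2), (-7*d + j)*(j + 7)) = 7*d - j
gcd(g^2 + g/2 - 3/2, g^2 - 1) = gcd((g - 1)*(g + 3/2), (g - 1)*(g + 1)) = g - 1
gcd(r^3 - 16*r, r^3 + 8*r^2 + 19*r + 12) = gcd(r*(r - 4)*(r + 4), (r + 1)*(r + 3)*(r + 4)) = r + 4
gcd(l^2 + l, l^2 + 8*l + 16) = 1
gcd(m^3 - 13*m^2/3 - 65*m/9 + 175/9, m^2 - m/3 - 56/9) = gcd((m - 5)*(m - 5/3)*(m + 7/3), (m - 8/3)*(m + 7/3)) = m + 7/3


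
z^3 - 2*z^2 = z^2*(z - 2)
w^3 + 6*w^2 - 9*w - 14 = (w - 2)*(w + 1)*(w + 7)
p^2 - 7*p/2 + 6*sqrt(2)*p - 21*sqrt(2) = (p - 7/2)*(p + 6*sqrt(2))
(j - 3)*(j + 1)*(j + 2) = j^3 - 7*j - 6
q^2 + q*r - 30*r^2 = (q - 5*r)*(q + 6*r)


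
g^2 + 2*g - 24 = (g - 4)*(g + 6)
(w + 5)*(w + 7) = w^2 + 12*w + 35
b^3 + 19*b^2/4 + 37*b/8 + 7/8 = (b + 1/4)*(b + 1)*(b + 7/2)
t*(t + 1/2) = t^2 + t/2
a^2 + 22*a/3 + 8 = (a + 4/3)*(a + 6)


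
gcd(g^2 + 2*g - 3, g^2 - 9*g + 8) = g - 1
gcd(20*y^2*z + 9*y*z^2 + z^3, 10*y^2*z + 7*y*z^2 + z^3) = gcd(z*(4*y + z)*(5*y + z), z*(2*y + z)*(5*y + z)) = 5*y*z + z^2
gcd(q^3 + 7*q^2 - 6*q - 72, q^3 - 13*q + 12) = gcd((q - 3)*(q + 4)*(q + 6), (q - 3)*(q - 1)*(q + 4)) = q^2 + q - 12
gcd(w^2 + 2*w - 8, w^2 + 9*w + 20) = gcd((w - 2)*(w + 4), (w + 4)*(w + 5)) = w + 4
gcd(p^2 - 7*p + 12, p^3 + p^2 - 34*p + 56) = p - 4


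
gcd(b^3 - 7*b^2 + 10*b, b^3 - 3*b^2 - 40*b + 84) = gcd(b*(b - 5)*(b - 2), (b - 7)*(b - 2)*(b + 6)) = b - 2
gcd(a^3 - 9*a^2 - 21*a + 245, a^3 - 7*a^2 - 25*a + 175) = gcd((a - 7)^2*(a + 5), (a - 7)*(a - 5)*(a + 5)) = a^2 - 2*a - 35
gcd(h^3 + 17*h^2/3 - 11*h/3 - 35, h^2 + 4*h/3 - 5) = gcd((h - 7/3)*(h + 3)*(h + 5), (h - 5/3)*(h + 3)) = h + 3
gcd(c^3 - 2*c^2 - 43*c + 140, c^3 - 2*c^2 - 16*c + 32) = c - 4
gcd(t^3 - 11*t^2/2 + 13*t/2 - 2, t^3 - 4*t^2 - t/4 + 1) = t^2 - 9*t/2 + 2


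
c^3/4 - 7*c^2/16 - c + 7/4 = (c/4 + 1/2)*(c - 2)*(c - 7/4)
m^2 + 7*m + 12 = (m + 3)*(m + 4)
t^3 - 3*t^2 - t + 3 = (t - 3)*(t - 1)*(t + 1)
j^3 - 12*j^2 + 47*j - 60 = (j - 5)*(j - 4)*(j - 3)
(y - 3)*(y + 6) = y^2 + 3*y - 18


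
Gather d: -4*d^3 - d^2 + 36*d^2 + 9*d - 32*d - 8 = -4*d^3 + 35*d^2 - 23*d - 8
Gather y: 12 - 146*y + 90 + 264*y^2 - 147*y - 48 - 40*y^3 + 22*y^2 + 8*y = -40*y^3 + 286*y^2 - 285*y + 54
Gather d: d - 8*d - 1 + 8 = 7 - 7*d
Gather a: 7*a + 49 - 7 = 7*a + 42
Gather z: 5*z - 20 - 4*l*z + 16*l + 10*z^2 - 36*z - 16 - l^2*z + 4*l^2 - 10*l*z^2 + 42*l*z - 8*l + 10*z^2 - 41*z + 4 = 4*l^2 + 8*l + z^2*(20 - 10*l) + z*(-l^2 + 38*l - 72) - 32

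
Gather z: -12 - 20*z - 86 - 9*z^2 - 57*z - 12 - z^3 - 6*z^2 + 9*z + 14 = -z^3 - 15*z^2 - 68*z - 96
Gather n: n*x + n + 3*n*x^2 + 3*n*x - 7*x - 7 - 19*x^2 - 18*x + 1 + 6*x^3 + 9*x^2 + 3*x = n*(3*x^2 + 4*x + 1) + 6*x^3 - 10*x^2 - 22*x - 6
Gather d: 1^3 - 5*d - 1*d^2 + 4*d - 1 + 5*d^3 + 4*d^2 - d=5*d^3 + 3*d^2 - 2*d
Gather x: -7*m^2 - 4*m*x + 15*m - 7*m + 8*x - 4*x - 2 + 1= -7*m^2 + 8*m + x*(4 - 4*m) - 1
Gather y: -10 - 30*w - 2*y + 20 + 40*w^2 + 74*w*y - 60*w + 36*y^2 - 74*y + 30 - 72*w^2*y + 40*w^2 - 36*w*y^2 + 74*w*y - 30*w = 80*w^2 - 120*w + y^2*(36 - 36*w) + y*(-72*w^2 + 148*w - 76) + 40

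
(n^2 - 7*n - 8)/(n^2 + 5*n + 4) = (n - 8)/(n + 4)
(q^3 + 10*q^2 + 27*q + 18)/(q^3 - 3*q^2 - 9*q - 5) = (q^2 + 9*q + 18)/(q^2 - 4*q - 5)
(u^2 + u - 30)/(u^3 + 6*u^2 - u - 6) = (u - 5)/(u^2 - 1)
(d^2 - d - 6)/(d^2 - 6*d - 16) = (d - 3)/(d - 8)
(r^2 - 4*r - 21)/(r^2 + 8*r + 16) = (r^2 - 4*r - 21)/(r^2 + 8*r + 16)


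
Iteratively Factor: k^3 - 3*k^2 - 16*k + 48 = (k - 4)*(k^2 + k - 12) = (k - 4)*(k + 4)*(k - 3)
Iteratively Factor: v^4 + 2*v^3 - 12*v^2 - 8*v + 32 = (v + 4)*(v^3 - 2*v^2 - 4*v + 8) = (v - 2)*(v + 4)*(v^2 - 4) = (v - 2)^2*(v + 4)*(v + 2)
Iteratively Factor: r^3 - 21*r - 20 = (r + 1)*(r^2 - r - 20) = (r + 1)*(r + 4)*(r - 5)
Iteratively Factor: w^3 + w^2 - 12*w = (w)*(w^2 + w - 12) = w*(w + 4)*(w - 3)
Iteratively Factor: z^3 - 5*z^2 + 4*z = (z - 1)*(z^2 - 4*z) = (z - 4)*(z - 1)*(z)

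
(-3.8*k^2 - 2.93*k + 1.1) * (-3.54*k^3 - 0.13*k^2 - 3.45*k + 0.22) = 13.452*k^5 + 10.8662*k^4 + 9.5969*k^3 + 9.1295*k^2 - 4.4396*k + 0.242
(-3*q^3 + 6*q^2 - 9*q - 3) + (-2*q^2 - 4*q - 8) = -3*q^3 + 4*q^2 - 13*q - 11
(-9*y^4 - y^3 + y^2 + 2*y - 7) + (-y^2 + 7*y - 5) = -9*y^4 - y^3 + 9*y - 12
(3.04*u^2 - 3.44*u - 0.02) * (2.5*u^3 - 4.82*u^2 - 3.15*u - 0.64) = 7.6*u^5 - 23.2528*u^4 + 6.9548*u^3 + 8.9868*u^2 + 2.2646*u + 0.0128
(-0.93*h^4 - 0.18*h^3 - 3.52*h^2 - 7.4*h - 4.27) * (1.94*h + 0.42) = -1.8042*h^5 - 0.7398*h^4 - 6.9044*h^3 - 15.8344*h^2 - 11.3918*h - 1.7934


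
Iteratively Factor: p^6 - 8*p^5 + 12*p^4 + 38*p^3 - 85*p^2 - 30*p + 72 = (p + 2)*(p^5 - 10*p^4 + 32*p^3 - 26*p^2 - 33*p + 36) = (p - 4)*(p + 2)*(p^4 - 6*p^3 + 8*p^2 + 6*p - 9) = (p - 4)*(p - 3)*(p + 2)*(p^3 - 3*p^2 - p + 3) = (p - 4)*(p - 3)*(p - 1)*(p + 2)*(p^2 - 2*p - 3) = (p - 4)*(p - 3)^2*(p - 1)*(p + 2)*(p + 1)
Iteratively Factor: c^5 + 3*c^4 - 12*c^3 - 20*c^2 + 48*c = (c + 4)*(c^4 - c^3 - 8*c^2 + 12*c) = (c + 3)*(c + 4)*(c^3 - 4*c^2 + 4*c) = c*(c + 3)*(c + 4)*(c^2 - 4*c + 4) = c*(c - 2)*(c + 3)*(c + 4)*(c - 2)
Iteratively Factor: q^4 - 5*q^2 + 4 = (q - 1)*(q^3 + q^2 - 4*q - 4) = (q - 1)*(q + 1)*(q^2 - 4) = (q - 1)*(q + 1)*(q + 2)*(q - 2)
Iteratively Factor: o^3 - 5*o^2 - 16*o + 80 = (o - 4)*(o^2 - o - 20) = (o - 5)*(o - 4)*(o + 4)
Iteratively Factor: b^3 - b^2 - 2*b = (b + 1)*(b^2 - 2*b) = (b - 2)*(b + 1)*(b)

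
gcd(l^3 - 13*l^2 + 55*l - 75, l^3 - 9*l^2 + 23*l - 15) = l^2 - 8*l + 15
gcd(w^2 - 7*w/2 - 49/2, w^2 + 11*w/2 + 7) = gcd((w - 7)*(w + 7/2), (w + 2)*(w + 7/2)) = w + 7/2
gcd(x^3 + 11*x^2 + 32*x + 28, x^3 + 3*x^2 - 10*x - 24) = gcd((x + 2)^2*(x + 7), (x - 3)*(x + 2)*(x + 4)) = x + 2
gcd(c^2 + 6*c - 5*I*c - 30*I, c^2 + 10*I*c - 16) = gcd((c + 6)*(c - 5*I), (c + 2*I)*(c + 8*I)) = 1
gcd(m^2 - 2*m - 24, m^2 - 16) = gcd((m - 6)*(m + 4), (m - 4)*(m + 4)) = m + 4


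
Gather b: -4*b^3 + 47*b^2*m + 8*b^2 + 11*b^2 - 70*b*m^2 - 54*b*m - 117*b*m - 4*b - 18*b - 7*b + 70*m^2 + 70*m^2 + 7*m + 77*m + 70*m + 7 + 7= -4*b^3 + b^2*(47*m + 19) + b*(-70*m^2 - 171*m - 29) + 140*m^2 + 154*m + 14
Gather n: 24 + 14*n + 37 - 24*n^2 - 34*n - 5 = -24*n^2 - 20*n + 56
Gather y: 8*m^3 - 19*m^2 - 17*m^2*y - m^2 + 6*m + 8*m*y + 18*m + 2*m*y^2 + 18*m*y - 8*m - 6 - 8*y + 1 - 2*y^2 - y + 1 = 8*m^3 - 20*m^2 + 16*m + y^2*(2*m - 2) + y*(-17*m^2 + 26*m - 9) - 4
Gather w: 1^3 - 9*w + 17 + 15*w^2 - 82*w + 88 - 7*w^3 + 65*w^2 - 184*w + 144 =-7*w^3 + 80*w^2 - 275*w + 250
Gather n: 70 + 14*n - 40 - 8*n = 6*n + 30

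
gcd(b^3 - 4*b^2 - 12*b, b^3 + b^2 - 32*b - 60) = b^2 - 4*b - 12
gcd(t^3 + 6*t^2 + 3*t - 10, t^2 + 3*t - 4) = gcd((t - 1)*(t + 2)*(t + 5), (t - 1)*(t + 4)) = t - 1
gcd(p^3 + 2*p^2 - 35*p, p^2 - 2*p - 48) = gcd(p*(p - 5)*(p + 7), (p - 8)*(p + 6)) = 1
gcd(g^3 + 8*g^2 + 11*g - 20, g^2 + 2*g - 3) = g - 1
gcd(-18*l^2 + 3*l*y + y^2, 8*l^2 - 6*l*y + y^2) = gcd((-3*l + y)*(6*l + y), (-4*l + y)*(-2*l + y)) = 1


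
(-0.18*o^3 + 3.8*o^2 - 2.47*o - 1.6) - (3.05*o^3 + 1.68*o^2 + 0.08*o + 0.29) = -3.23*o^3 + 2.12*o^2 - 2.55*o - 1.89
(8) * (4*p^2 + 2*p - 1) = 32*p^2 + 16*p - 8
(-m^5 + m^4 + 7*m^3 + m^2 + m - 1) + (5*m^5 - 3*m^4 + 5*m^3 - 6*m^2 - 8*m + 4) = 4*m^5 - 2*m^4 + 12*m^3 - 5*m^2 - 7*m + 3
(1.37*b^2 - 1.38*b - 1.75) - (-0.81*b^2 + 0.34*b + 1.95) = 2.18*b^2 - 1.72*b - 3.7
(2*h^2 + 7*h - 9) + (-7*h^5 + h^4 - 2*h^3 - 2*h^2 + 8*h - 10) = -7*h^5 + h^4 - 2*h^3 + 15*h - 19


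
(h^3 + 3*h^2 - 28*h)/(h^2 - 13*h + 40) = h*(h^2 + 3*h - 28)/(h^2 - 13*h + 40)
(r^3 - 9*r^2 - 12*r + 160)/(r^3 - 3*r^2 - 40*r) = (r^2 - r - 20)/(r*(r + 5))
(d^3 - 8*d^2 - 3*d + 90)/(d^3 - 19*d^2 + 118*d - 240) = (d + 3)/(d - 8)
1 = 1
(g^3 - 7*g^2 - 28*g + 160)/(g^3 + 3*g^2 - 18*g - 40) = (g - 8)/(g + 2)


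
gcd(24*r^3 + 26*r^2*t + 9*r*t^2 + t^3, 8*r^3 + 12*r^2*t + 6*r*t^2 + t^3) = 2*r + t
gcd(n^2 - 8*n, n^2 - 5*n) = n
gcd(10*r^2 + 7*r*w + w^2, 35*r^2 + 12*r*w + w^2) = 5*r + w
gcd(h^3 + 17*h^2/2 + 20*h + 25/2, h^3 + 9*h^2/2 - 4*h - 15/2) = h^2 + 6*h + 5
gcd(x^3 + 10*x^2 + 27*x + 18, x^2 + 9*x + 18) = x^2 + 9*x + 18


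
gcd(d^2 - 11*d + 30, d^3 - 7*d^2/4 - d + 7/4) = 1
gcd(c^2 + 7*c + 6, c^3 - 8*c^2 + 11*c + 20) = c + 1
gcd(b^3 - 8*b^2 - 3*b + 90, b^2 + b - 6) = b + 3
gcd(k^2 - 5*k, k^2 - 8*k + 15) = k - 5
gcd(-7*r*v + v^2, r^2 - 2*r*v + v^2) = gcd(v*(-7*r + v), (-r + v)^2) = 1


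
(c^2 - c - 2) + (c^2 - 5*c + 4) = 2*c^2 - 6*c + 2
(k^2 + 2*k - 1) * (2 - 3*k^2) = -3*k^4 - 6*k^3 + 5*k^2 + 4*k - 2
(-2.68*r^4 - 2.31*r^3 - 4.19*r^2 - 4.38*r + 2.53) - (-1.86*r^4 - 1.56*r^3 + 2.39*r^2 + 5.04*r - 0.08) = -0.82*r^4 - 0.75*r^3 - 6.58*r^2 - 9.42*r + 2.61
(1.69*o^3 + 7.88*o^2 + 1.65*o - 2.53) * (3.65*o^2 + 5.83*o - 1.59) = 6.1685*o^5 + 38.6147*o^4 + 49.2758*o^3 - 12.1442*o^2 - 17.3734*o + 4.0227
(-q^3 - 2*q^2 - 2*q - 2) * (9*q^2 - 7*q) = -9*q^5 - 11*q^4 - 4*q^3 - 4*q^2 + 14*q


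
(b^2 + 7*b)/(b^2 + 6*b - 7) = b/(b - 1)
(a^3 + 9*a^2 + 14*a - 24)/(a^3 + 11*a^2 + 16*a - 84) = (a^2 + 3*a - 4)/(a^2 + 5*a - 14)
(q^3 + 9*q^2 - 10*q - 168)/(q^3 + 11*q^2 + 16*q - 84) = (q - 4)/(q - 2)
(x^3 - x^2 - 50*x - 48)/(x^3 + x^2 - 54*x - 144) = (x + 1)/(x + 3)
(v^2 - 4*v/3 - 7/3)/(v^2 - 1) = (v - 7/3)/(v - 1)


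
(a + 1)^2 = a^2 + 2*a + 1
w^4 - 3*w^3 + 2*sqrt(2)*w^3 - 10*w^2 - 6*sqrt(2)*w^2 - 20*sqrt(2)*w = w*(w - 5)*(w + 2)*(w + 2*sqrt(2))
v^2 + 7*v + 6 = (v + 1)*(v + 6)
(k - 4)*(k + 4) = k^2 - 16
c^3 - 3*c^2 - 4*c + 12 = (c - 3)*(c - 2)*(c + 2)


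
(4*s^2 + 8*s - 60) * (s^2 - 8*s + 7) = 4*s^4 - 24*s^3 - 96*s^2 + 536*s - 420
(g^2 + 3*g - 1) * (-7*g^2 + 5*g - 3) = -7*g^4 - 16*g^3 + 19*g^2 - 14*g + 3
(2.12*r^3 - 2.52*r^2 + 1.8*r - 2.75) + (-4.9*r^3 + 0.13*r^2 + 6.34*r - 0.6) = -2.78*r^3 - 2.39*r^2 + 8.14*r - 3.35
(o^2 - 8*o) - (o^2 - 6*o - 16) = 16 - 2*o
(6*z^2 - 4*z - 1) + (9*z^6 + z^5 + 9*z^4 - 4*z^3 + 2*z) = 9*z^6 + z^5 + 9*z^4 - 4*z^3 + 6*z^2 - 2*z - 1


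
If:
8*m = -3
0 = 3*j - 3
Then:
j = 1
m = -3/8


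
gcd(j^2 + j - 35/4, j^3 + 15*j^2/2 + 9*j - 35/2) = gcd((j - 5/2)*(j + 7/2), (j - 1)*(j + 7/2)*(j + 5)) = j + 7/2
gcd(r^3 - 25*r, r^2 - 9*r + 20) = r - 5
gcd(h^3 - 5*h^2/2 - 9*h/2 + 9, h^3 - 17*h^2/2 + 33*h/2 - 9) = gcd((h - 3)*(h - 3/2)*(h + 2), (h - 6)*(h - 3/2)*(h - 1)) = h - 3/2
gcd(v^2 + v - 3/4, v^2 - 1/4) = v - 1/2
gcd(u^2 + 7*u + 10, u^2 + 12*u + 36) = 1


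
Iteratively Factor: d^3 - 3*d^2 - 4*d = (d)*(d^2 - 3*d - 4) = d*(d + 1)*(d - 4)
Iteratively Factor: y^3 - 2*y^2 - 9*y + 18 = (y - 3)*(y^2 + y - 6) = (y - 3)*(y - 2)*(y + 3)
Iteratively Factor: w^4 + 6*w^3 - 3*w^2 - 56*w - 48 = (w - 3)*(w^3 + 9*w^2 + 24*w + 16) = (w - 3)*(w + 4)*(w^2 + 5*w + 4) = (w - 3)*(w + 4)^2*(w + 1)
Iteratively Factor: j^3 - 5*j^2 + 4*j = (j - 4)*(j^2 - j) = j*(j - 4)*(j - 1)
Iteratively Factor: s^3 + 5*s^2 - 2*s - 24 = (s + 3)*(s^2 + 2*s - 8) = (s - 2)*(s + 3)*(s + 4)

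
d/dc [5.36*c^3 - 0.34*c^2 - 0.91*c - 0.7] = 16.08*c^2 - 0.68*c - 0.91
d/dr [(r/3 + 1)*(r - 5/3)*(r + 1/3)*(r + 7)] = 4*r^3/3 + 26*r^2/3 + 128*r/27 - 302/27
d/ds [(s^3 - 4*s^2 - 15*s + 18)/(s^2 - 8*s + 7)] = (s^2 - 14*s + 39)/(s^2 - 14*s + 49)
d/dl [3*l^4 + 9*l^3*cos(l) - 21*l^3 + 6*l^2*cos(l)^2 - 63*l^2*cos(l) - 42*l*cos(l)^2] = -9*l^3*sin(l) + 12*l^3 + 63*l^2*sin(l) - 6*l^2*sin(2*l) + 27*l^2*cos(l) - 63*l^2 + 42*l*sin(2*l) + 12*l*cos(l)^2 - 126*l*cos(l) - 42*cos(l)^2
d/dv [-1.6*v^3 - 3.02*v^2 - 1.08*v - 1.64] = -4.8*v^2 - 6.04*v - 1.08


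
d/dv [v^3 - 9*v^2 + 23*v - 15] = 3*v^2 - 18*v + 23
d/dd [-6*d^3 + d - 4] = 1 - 18*d^2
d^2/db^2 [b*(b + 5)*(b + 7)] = 6*b + 24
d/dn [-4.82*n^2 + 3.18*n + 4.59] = 3.18 - 9.64*n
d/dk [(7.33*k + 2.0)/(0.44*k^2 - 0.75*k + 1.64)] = (-3.2252*k^2 - 1.76*k + 13.5212)/(0.1936*k^4 - 0.66*k^3 + 2.0057*k^2 - 2.46*k + 2.6896)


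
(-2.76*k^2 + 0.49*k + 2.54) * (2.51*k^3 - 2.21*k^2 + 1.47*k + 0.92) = -6.9276*k^5 + 7.3295*k^4 + 1.2353*k^3 - 7.4323*k^2 + 4.1846*k + 2.3368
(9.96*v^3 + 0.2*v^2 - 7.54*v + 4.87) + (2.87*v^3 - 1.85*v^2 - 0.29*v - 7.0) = 12.83*v^3 - 1.65*v^2 - 7.83*v - 2.13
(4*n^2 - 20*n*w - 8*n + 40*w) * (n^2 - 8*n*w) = 4*n^4 - 52*n^3*w - 8*n^3 + 160*n^2*w^2 + 104*n^2*w - 320*n*w^2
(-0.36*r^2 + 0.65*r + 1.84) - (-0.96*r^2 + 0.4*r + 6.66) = 0.6*r^2 + 0.25*r - 4.82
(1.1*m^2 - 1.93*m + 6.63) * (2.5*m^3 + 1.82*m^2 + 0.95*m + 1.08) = 2.75*m^5 - 2.823*m^4 + 14.1074*m^3 + 11.4211*m^2 + 4.2141*m + 7.1604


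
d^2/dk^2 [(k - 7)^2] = 2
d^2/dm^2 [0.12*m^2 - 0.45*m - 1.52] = 0.240000000000000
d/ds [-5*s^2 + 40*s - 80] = 40 - 10*s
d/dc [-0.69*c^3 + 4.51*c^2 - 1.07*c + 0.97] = -2.07*c^2 + 9.02*c - 1.07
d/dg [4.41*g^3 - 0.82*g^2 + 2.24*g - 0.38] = 13.23*g^2 - 1.64*g + 2.24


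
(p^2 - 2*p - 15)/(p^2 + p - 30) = (p + 3)/(p + 6)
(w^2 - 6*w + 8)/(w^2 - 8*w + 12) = (w - 4)/(w - 6)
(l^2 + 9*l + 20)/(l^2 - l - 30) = (l + 4)/(l - 6)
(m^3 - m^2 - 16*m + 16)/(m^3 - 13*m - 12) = (m^2 + 3*m - 4)/(m^2 + 4*m + 3)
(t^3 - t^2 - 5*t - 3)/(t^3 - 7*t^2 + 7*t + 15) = (t + 1)/(t - 5)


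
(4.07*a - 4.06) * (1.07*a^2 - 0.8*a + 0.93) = 4.3549*a^3 - 7.6002*a^2 + 7.0331*a - 3.7758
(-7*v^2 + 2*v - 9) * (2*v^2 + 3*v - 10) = -14*v^4 - 17*v^3 + 58*v^2 - 47*v + 90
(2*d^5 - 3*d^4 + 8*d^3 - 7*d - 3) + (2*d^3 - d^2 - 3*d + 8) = 2*d^5 - 3*d^4 + 10*d^3 - d^2 - 10*d + 5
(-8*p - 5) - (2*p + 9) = -10*p - 14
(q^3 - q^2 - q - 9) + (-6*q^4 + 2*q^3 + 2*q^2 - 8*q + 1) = -6*q^4 + 3*q^3 + q^2 - 9*q - 8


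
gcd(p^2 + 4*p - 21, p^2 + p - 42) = p + 7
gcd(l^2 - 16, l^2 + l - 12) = l + 4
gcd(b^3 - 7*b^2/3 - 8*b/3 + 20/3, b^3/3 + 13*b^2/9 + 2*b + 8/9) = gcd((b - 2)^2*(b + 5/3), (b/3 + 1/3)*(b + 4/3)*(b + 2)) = 1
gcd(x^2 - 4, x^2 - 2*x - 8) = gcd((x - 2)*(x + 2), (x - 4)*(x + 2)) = x + 2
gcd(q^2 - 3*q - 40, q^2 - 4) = 1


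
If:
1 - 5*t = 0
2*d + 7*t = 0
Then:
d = -7/10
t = 1/5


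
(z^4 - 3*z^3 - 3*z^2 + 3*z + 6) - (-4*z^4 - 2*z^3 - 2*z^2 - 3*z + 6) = 5*z^4 - z^3 - z^2 + 6*z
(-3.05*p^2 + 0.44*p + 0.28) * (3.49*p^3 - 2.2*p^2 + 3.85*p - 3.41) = -10.6445*p^5 + 8.2456*p^4 - 11.7333*p^3 + 11.4785*p^2 - 0.4224*p - 0.9548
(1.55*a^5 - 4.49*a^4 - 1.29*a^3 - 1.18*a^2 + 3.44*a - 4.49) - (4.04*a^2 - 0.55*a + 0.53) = 1.55*a^5 - 4.49*a^4 - 1.29*a^3 - 5.22*a^2 + 3.99*a - 5.02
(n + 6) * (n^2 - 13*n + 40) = n^3 - 7*n^2 - 38*n + 240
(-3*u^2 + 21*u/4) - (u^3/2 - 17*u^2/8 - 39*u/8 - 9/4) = -u^3/2 - 7*u^2/8 + 81*u/8 + 9/4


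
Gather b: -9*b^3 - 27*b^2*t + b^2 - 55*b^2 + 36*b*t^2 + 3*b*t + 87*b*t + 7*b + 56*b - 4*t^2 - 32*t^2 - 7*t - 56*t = -9*b^3 + b^2*(-27*t - 54) + b*(36*t^2 + 90*t + 63) - 36*t^2 - 63*t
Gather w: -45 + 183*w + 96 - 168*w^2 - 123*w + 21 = -168*w^2 + 60*w + 72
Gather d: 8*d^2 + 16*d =8*d^2 + 16*d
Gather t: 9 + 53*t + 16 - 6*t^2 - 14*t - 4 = -6*t^2 + 39*t + 21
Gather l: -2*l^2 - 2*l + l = -2*l^2 - l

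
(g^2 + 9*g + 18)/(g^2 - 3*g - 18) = (g + 6)/(g - 6)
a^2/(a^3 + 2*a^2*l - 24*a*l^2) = a/(a^2 + 2*a*l - 24*l^2)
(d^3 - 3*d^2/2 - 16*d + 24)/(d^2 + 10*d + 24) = (d^2 - 11*d/2 + 6)/(d + 6)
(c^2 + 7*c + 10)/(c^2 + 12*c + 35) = (c + 2)/(c + 7)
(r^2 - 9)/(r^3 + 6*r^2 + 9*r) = (r - 3)/(r*(r + 3))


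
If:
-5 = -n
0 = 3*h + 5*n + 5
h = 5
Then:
No Solution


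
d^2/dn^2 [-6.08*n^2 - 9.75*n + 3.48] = -12.1600000000000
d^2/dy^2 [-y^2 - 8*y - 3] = -2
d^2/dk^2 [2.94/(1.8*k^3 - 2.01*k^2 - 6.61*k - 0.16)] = ((11.8188 - 31.752*k)*(-1.8*k^3 + 2.01*k^2 + 6.61*k + 0.16) - 2.94*(-10.8*k^2 + 8.04*k + 13.22)*(-5.4*k^2 + 4.02*k + 6.61))/(-1.8*k^3 + 2.01*k^2 + 6.61*k + 0.16)^3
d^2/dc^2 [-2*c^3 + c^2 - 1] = 2 - 12*c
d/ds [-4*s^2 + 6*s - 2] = 6 - 8*s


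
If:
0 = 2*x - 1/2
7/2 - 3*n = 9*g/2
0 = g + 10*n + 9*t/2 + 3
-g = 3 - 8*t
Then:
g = 157/129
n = -85/129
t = 68/129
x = 1/4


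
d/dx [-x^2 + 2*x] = 2 - 2*x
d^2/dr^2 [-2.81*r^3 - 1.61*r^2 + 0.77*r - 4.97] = -16.86*r - 3.22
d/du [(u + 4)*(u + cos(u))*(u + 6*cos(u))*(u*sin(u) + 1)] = (u + 4)*(u + cos(u))*(u + 6*cos(u))*(u*cos(u) + sin(u)) - (u + 4)*(u + cos(u))*(u*sin(u) + 1)*(6*sin(u) - 1) - (u + 4)*(u + 6*cos(u))*(u*sin(u) + 1)*(sin(u) - 1) + (u + cos(u))*(u + 6*cos(u))*(u*sin(u) + 1)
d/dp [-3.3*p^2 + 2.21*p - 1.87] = 2.21 - 6.6*p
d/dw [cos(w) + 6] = -sin(w)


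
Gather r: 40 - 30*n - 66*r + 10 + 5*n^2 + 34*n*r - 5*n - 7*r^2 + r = 5*n^2 - 35*n - 7*r^2 + r*(34*n - 65) + 50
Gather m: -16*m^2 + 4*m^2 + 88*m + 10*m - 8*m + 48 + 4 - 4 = -12*m^2 + 90*m + 48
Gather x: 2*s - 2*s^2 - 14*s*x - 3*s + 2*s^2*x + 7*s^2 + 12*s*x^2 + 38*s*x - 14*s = 5*s^2 + 12*s*x^2 - 15*s + x*(2*s^2 + 24*s)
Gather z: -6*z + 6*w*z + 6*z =6*w*z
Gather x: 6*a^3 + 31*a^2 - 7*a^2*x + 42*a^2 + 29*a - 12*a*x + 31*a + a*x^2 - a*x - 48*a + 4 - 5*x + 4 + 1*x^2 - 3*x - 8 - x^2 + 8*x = 6*a^3 + 73*a^2 + a*x^2 + 12*a + x*(-7*a^2 - 13*a)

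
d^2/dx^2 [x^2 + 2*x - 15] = 2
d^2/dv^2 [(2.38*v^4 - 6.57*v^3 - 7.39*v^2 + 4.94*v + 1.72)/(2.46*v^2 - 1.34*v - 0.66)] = (28.805616*v^6 - 47.0725919999999*v^5 + 2.45616000000012*v^4 - 0.181319999999971*v^3 - 31.960224*v^2 - 3.06669600000001*v - 3.413992)/(14.886936*v^6 - 24.327432*v^5 + 1.26936*v^4 + 10.64764*v^3 - 0.34056*v^2 - 1.751112*v - 0.287496)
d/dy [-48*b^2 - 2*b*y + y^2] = -2*b + 2*y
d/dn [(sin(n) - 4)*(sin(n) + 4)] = sin(2*n)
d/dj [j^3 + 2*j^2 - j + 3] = 3*j^2 + 4*j - 1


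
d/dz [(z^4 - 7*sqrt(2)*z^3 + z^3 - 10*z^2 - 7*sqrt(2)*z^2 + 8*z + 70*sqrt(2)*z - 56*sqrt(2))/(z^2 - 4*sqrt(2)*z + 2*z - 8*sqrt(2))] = (2*z^5 - 19*sqrt(2)*z^4 + 7*z^4 - 68*sqrt(2)*z^3 + 116*z^3 - 68*sqrt(2)*z^2 + 364*z^2 + 224*z + 272*sqrt(2)*z - 1568 + 48*sqrt(2))/(z^4 - 8*sqrt(2)*z^3 + 4*z^3 - 32*sqrt(2)*z^2 + 36*z^2 - 32*sqrt(2)*z + 128*z + 128)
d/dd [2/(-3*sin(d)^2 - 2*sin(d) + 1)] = 4*(3*sin(d) + 1)*cos(d)/(3*sin(d)^2 + 2*sin(d) - 1)^2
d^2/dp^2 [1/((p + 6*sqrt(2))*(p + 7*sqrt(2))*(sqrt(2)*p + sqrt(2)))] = sqrt(2)*((p + 1)^2*(p + 6*sqrt(2))^2 + (p + 1)^2*(p + 6*sqrt(2))*(p + 7*sqrt(2)) + (p + 1)^2*(p + 7*sqrt(2))^2 + (p + 1)*(p + 6*sqrt(2))^2*(p + 7*sqrt(2)) + (p + 1)*(p + 6*sqrt(2))*(p + 7*sqrt(2))^2 + (p + 6*sqrt(2))^2*(p + 7*sqrt(2))^2)/((p + 1)^3*(p + 6*sqrt(2))^3*(p + 7*sqrt(2))^3)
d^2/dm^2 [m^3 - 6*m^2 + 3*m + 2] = 6*m - 12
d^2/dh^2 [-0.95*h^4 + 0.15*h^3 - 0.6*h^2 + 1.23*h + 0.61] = -11.4*h^2 + 0.9*h - 1.2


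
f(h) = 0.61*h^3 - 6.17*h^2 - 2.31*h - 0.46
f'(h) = 1.83*h^2 - 12.34*h - 2.31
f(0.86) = -6.62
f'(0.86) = -11.57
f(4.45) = -79.17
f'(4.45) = -20.98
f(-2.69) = -50.77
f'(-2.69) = 44.13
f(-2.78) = -54.83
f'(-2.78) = 46.14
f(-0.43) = -0.66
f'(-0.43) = 3.33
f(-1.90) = -22.53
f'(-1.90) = 27.74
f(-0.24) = -0.27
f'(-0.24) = 0.76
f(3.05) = -47.59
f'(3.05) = -22.92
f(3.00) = -46.45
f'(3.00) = -22.86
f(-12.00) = -1915.30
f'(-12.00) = 409.29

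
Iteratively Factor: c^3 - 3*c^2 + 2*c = (c - 2)*(c^2 - c) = c*(c - 2)*(c - 1)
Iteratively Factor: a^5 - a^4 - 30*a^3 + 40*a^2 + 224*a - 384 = (a - 3)*(a^4 + 2*a^3 - 24*a^2 - 32*a + 128) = (a - 3)*(a + 4)*(a^3 - 2*a^2 - 16*a + 32) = (a - 4)*(a - 3)*(a + 4)*(a^2 + 2*a - 8) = (a - 4)*(a - 3)*(a + 4)^2*(a - 2)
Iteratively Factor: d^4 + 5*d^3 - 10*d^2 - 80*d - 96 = (d + 4)*(d^3 + d^2 - 14*d - 24) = (d - 4)*(d + 4)*(d^2 + 5*d + 6) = (d - 4)*(d + 3)*(d + 4)*(d + 2)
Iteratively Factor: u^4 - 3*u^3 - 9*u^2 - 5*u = (u + 1)*(u^3 - 4*u^2 - 5*u) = (u - 5)*(u + 1)*(u^2 + u) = u*(u - 5)*(u + 1)*(u + 1)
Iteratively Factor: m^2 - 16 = (m - 4)*(m + 4)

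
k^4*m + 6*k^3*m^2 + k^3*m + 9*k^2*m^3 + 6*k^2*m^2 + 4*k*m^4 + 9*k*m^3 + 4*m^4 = (k + m)^2*(k + 4*m)*(k*m + m)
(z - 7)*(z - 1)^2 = z^3 - 9*z^2 + 15*z - 7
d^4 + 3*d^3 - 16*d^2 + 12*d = d*(d - 2)*(d - 1)*(d + 6)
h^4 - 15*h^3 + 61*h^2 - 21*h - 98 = (h - 7)^2*(h - 2)*(h + 1)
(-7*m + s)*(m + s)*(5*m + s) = -35*m^3 - 37*m^2*s - m*s^2 + s^3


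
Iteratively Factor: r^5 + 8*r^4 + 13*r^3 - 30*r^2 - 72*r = (r + 3)*(r^4 + 5*r^3 - 2*r^2 - 24*r) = (r - 2)*(r + 3)*(r^3 + 7*r^2 + 12*r) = (r - 2)*(r + 3)*(r + 4)*(r^2 + 3*r) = r*(r - 2)*(r + 3)*(r + 4)*(r + 3)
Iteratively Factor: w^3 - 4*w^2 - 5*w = (w + 1)*(w^2 - 5*w) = w*(w + 1)*(w - 5)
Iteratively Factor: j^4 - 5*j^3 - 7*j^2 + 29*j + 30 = (j + 1)*(j^3 - 6*j^2 - j + 30) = (j + 1)*(j + 2)*(j^2 - 8*j + 15) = (j - 5)*(j + 1)*(j + 2)*(j - 3)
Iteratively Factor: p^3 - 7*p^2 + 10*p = (p - 5)*(p^2 - 2*p) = (p - 5)*(p - 2)*(p)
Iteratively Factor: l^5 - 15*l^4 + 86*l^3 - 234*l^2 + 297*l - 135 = (l - 3)*(l^4 - 12*l^3 + 50*l^2 - 84*l + 45) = (l - 3)^2*(l^3 - 9*l^2 + 23*l - 15) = (l - 5)*(l - 3)^2*(l^2 - 4*l + 3) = (l - 5)*(l - 3)^2*(l - 1)*(l - 3)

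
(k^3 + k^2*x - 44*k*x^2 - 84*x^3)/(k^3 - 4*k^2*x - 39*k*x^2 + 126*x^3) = (-k - 2*x)/(-k + 3*x)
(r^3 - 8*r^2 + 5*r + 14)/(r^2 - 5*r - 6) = (r^2 - 9*r + 14)/(r - 6)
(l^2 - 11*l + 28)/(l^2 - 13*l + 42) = (l - 4)/(l - 6)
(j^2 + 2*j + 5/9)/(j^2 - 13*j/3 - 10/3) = (9*j^2 + 18*j + 5)/(3*(3*j^2 - 13*j - 10))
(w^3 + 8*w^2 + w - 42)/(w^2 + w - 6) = w + 7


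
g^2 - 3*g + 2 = (g - 2)*(g - 1)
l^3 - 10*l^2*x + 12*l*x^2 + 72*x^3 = (l - 6*x)^2*(l + 2*x)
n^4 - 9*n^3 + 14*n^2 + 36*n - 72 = (n - 6)*(n - 3)*(n - 2)*(n + 2)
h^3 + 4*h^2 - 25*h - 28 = (h - 4)*(h + 1)*(h + 7)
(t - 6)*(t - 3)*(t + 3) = t^3 - 6*t^2 - 9*t + 54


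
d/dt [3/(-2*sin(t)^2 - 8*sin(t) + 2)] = 3*(sin(t) + 2)*cos(t)/(4*sin(t) - cos(t)^2)^2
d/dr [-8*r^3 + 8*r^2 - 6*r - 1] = -24*r^2 + 16*r - 6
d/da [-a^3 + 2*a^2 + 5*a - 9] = -3*a^2 + 4*a + 5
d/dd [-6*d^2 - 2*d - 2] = -12*d - 2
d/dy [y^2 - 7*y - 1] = 2*y - 7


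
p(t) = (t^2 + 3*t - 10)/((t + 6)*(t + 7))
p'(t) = (2*t + 3)/((t + 6)*(t + 7)) - (t^2 + 3*t - 10)/((t + 6)*(t + 7)^2) - (t^2 + 3*t - 10)/((t + 6)^2*(t + 7))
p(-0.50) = -0.31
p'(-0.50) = 0.16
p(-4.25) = -0.97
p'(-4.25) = -0.23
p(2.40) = 0.04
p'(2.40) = 0.09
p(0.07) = -0.23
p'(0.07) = 0.14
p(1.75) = -0.02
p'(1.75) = 0.10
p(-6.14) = -77.07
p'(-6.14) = -383.83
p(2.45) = 0.04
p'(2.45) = 0.09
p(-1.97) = -0.59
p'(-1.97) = 0.22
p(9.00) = 0.41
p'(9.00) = 0.03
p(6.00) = 0.28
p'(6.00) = 0.05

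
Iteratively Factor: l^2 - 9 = (l - 3)*(l + 3)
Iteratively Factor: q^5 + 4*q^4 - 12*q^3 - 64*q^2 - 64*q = (q - 4)*(q^4 + 8*q^3 + 20*q^2 + 16*q) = (q - 4)*(q + 4)*(q^3 + 4*q^2 + 4*q) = (q - 4)*(q + 2)*(q + 4)*(q^2 + 2*q) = q*(q - 4)*(q + 2)*(q + 4)*(q + 2)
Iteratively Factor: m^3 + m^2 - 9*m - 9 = (m + 1)*(m^2 - 9) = (m + 1)*(m + 3)*(m - 3)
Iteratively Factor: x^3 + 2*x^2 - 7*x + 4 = (x + 4)*(x^2 - 2*x + 1) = (x - 1)*(x + 4)*(x - 1)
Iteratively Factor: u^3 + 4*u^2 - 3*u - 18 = (u - 2)*(u^2 + 6*u + 9) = (u - 2)*(u + 3)*(u + 3)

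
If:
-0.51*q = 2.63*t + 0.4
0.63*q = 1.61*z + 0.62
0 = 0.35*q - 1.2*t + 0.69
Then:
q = -1.50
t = 0.14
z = -0.97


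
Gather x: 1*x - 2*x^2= -2*x^2 + x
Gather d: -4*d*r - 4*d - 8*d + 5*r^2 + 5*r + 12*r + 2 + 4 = d*(-4*r - 12) + 5*r^2 + 17*r + 6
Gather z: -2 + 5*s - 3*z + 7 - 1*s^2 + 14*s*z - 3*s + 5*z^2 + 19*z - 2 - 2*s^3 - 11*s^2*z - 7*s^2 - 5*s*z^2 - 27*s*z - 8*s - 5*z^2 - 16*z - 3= -2*s^3 - 8*s^2 - 5*s*z^2 - 6*s + z*(-11*s^2 - 13*s)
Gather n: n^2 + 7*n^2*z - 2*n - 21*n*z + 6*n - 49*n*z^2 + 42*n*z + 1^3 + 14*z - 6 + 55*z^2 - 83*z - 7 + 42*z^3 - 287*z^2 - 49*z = n^2*(7*z + 1) + n*(-49*z^2 + 21*z + 4) + 42*z^3 - 232*z^2 - 118*z - 12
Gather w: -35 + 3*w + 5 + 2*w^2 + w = 2*w^2 + 4*w - 30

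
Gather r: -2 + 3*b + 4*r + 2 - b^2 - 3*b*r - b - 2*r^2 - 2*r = -b^2 + 2*b - 2*r^2 + r*(2 - 3*b)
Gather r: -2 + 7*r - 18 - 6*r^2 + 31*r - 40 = -6*r^2 + 38*r - 60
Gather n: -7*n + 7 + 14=21 - 7*n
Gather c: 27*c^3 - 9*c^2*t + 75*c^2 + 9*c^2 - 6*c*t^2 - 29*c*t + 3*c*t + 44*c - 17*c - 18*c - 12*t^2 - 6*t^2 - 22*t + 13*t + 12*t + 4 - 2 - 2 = 27*c^3 + c^2*(84 - 9*t) + c*(-6*t^2 - 26*t + 9) - 18*t^2 + 3*t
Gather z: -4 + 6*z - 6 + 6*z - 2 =12*z - 12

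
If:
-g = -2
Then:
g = 2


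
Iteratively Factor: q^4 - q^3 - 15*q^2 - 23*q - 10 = (q - 5)*(q^3 + 4*q^2 + 5*q + 2) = (q - 5)*(q + 1)*(q^2 + 3*q + 2) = (q - 5)*(q + 1)*(q + 2)*(q + 1)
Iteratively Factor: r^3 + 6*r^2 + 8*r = (r)*(r^2 + 6*r + 8) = r*(r + 2)*(r + 4)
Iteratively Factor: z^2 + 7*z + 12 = (z + 4)*(z + 3)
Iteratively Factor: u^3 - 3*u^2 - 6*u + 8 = (u - 1)*(u^2 - 2*u - 8) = (u - 4)*(u - 1)*(u + 2)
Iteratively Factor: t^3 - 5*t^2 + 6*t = (t - 3)*(t^2 - 2*t) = t*(t - 3)*(t - 2)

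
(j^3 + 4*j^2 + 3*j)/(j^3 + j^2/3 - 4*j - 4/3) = 3*j*(j^2 + 4*j + 3)/(3*j^3 + j^2 - 12*j - 4)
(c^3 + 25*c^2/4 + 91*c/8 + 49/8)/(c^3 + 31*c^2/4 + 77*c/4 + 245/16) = 2*(c + 1)/(2*c + 5)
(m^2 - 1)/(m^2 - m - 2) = (m - 1)/(m - 2)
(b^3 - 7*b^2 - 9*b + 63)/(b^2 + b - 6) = (b^2 - 10*b + 21)/(b - 2)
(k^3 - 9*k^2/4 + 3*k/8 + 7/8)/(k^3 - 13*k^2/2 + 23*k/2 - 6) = (8*k^2 - 10*k - 7)/(4*(2*k^2 - 11*k + 12))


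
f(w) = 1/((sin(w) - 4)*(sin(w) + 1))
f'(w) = -cos(w)/((sin(w) - 4)*(sin(w) + 1)^2) - cos(w)/((sin(w) - 4)^2*(sin(w) + 1)) = (3 - 2*sin(w))*cos(w)/((sin(w) - 4)^2*(sin(w) + 1)^2)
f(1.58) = -0.17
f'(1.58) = -0.00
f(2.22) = -0.17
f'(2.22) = -0.03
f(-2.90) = -0.31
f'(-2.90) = -0.32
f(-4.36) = -0.17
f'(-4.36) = -0.01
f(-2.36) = -0.72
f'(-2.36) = -1.62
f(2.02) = -0.17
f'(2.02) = -0.01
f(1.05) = -0.17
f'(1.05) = 0.02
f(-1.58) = -4722.20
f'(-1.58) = -1026139.53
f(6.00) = -0.32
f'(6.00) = 0.36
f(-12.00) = -0.19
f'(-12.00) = 0.06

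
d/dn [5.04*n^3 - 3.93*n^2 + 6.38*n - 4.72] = 15.12*n^2 - 7.86*n + 6.38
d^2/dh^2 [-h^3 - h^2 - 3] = -6*h - 2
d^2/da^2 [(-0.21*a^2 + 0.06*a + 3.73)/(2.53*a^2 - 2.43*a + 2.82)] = (-1.81401*a^3 + 152.241738*a^2 - 140.158458*a - 11.691258)/(16.194277*a^6 - 46.662561*a^5 + 98.969805*a^4 - 118.371375*a^3 + 110.31417*a^2 - 57.972996*a + 22.425768)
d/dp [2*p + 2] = 2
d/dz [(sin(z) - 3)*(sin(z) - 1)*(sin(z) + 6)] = (3*sin(z)^2 + 4*sin(z) - 21)*cos(z)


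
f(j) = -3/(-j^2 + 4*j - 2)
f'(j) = -3*(2*j - 4)/(-j^2 + 4*j - 2)^2 = 6*(2 - j)/(j^2 - 4*j + 2)^2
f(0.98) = -3.13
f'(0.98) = 6.65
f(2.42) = -1.65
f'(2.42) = -0.76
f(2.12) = -1.51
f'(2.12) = -0.18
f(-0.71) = 0.56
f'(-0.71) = 0.57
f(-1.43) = 0.31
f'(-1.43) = 0.22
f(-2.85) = 0.14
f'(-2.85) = 0.06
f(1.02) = -2.89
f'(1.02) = 5.44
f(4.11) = 1.22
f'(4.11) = -2.11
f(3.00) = -3.00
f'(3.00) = -6.00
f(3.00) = -3.00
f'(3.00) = -6.00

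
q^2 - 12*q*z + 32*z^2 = (q - 8*z)*(q - 4*z)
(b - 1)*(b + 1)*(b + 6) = b^3 + 6*b^2 - b - 6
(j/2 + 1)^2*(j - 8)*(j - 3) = j^4/4 - 7*j^3/4 - 4*j^2 + 13*j + 24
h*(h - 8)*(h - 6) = h^3 - 14*h^2 + 48*h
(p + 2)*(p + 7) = p^2 + 9*p + 14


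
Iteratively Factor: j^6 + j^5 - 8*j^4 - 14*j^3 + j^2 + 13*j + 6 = (j - 1)*(j^5 + 2*j^4 - 6*j^3 - 20*j^2 - 19*j - 6) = (j - 1)*(j + 1)*(j^4 + j^3 - 7*j^2 - 13*j - 6) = (j - 3)*(j - 1)*(j + 1)*(j^3 + 4*j^2 + 5*j + 2) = (j - 3)*(j - 1)*(j + 1)^2*(j^2 + 3*j + 2) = (j - 3)*(j - 1)*(j + 1)^2*(j + 2)*(j + 1)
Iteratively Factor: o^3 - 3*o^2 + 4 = (o + 1)*(o^2 - 4*o + 4) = (o - 2)*(o + 1)*(o - 2)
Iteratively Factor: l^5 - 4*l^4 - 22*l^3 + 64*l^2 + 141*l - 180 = (l + 3)*(l^4 - 7*l^3 - l^2 + 67*l - 60) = (l - 1)*(l + 3)*(l^3 - 6*l^2 - 7*l + 60) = (l - 1)*(l + 3)^2*(l^2 - 9*l + 20) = (l - 5)*(l - 1)*(l + 3)^2*(l - 4)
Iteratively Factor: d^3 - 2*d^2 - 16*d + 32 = (d - 4)*(d^2 + 2*d - 8) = (d - 4)*(d + 4)*(d - 2)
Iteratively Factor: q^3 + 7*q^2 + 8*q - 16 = (q + 4)*(q^2 + 3*q - 4) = (q + 4)^2*(q - 1)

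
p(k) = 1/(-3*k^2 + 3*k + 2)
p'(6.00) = 0.00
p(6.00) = -0.01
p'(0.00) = -0.75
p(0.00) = 0.50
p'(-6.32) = -0.00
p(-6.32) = -0.01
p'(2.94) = 0.06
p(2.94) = -0.07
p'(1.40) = 52.73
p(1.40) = 3.12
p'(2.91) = 0.07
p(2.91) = -0.07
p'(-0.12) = -1.46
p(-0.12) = 0.63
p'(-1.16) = -0.33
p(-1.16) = -0.18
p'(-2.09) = -0.05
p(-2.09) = -0.06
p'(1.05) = 0.97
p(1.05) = 0.54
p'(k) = (6*k - 3)/(-3*k^2 + 3*k + 2)^2 = 3*(2*k - 1)/(-3*k^2 + 3*k + 2)^2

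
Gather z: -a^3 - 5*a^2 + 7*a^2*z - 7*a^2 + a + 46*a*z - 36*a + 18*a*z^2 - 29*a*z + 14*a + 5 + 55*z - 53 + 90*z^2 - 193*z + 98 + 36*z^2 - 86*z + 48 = -a^3 - 12*a^2 - 21*a + z^2*(18*a + 126) + z*(7*a^2 + 17*a - 224) + 98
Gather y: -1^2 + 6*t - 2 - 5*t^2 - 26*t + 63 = -5*t^2 - 20*t + 60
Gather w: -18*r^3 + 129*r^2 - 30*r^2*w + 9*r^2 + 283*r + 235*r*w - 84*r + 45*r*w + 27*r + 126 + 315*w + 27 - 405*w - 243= -18*r^3 + 138*r^2 + 226*r + w*(-30*r^2 + 280*r - 90) - 90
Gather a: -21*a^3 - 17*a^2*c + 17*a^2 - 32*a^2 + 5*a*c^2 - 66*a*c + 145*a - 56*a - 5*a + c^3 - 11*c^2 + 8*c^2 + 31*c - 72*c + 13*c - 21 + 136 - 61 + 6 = -21*a^3 + a^2*(-17*c - 15) + a*(5*c^2 - 66*c + 84) + c^3 - 3*c^2 - 28*c + 60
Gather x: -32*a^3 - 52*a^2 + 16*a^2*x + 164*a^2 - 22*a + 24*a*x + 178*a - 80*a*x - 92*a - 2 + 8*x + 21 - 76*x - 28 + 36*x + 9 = -32*a^3 + 112*a^2 + 64*a + x*(16*a^2 - 56*a - 32)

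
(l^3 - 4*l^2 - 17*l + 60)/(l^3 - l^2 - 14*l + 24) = (l - 5)/(l - 2)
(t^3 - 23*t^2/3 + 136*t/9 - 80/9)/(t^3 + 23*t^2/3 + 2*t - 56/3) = (3*t^2 - 19*t + 20)/(3*(t^2 + 9*t + 14))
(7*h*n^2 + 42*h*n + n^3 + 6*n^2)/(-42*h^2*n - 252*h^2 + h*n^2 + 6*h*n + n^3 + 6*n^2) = -n/(6*h - n)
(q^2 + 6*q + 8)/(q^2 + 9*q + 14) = (q + 4)/(q + 7)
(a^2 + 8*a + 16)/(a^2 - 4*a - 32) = (a + 4)/(a - 8)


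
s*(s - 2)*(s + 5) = s^3 + 3*s^2 - 10*s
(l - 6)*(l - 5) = l^2 - 11*l + 30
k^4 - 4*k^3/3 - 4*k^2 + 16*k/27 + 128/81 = (k - 8/3)*(k - 2/3)*(k + 2/3)*(k + 4/3)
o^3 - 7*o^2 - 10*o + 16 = (o - 8)*(o - 1)*(o + 2)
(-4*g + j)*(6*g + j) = -24*g^2 + 2*g*j + j^2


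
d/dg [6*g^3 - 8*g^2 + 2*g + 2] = 18*g^2 - 16*g + 2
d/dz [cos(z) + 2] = -sin(z)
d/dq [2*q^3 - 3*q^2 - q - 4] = 6*q^2 - 6*q - 1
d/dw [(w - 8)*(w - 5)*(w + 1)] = 3*w^2 - 24*w + 27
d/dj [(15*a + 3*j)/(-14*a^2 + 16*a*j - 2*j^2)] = 3*(-7*a^2 + 8*a*j - j^2 - 2*(4*a - j)*(5*a + j))/(2*(7*a^2 - 8*a*j + j^2)^2)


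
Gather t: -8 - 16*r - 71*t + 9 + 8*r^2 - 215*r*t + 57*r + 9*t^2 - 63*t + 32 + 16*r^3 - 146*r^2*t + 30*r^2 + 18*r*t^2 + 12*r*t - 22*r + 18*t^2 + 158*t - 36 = 16*r^3 + 38*r^2 + 19*r + t^2*(18*r + 27) + t*(-146*r^2 - 203*r + 24) - 3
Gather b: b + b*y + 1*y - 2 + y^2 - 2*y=b*(y + 1) + y^2 - y - 2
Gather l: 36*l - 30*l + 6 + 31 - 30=6*l + 7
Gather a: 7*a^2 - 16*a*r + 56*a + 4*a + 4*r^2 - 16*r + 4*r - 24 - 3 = 7*a^2 + a*(60 - 16*r) + 4*r^2 - 12*r - 27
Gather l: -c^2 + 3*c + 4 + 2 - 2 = -c^2 + 3*c + 4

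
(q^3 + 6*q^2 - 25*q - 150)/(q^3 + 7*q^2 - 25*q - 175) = (q + 6)/(q + 7)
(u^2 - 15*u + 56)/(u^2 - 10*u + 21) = (u - 8)/(u - 3)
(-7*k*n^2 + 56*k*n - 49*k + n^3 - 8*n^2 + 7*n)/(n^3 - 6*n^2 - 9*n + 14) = (-7*k + n)/(n + 2)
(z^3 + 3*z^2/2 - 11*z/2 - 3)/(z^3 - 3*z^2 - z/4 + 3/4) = 2*(z^2 + z - 6)/(2*z^2 - 7*z + 3)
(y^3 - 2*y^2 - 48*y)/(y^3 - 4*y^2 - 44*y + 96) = y/(y - 2)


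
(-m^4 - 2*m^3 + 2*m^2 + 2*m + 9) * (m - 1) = -m^5 - m^4 + 4*m^3 + 7*m - 9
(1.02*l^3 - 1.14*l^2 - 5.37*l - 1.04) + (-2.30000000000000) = 1.02*l^3 - 1.14*l^2 - 5.37*l - 3.34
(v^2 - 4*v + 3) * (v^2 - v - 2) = v^4 - 5*v^3 + 5*v^2 + 5*v - 6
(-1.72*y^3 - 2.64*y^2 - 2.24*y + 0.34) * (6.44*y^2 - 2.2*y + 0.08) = -11.0768*y^5 - 13.2176*y^4 - 8.7552*y^3 + 6.9064*y^2 - 0.9272*y + 0.0272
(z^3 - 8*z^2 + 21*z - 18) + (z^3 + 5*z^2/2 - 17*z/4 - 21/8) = 2*z^3 - 11*z^2/2 + 67*z/4 - 165/8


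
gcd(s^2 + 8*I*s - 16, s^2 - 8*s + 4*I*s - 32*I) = s + 4*I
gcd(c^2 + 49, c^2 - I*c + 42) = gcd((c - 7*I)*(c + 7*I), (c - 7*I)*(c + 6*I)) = c - 7*I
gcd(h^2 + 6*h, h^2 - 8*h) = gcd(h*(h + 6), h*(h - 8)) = h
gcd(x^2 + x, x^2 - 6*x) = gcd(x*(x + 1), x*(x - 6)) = x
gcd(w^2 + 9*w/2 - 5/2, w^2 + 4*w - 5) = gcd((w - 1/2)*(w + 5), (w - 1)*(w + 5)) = w + 5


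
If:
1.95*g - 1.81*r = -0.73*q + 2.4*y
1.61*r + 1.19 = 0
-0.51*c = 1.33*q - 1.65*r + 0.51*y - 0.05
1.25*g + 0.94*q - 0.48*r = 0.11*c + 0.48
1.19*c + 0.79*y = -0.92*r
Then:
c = -0.10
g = 1.02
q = -1.23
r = -0.74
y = 1.01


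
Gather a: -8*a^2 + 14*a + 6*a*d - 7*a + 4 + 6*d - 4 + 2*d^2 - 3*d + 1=-8*a^2 + a*(6*d + 7) + 2*d^2 + 3*d + 1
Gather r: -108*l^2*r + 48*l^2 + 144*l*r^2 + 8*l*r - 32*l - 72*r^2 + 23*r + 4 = 48*l^2 - 32*l + r^2*(144*l - 72) + r*(-108*l^2 + 8*l + 23) + 4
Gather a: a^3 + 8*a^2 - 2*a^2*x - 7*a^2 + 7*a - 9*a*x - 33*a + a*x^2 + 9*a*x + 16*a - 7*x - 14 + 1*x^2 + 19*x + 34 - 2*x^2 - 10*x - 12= a^3 + a^2*(1 - 2*x) + a*(x^2 - 10) - x^2 + 2*x + 8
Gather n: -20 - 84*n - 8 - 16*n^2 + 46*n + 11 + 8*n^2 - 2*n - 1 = -8*n^2 - 40*n - 18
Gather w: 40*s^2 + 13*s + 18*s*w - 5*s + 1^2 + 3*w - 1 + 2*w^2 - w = 40*s^2 + 8*s + 2*w^2 + w*(18*s + 2)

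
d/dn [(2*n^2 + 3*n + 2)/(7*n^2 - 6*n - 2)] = 3*(-11*n^2 - 12*n + 2)/(49*n^4 - 84*n^3 + 8*n^2 + 24*n + 4)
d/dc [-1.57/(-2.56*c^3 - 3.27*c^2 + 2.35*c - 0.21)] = (-12.0576*c^2 - 10.2678*c + 3.6895)/(2.56*c^3 + 3.27*c^2 - 2.35*c + 0.21)^2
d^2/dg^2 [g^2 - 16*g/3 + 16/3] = 2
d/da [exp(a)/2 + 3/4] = exp(a)/2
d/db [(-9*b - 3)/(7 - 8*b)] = -87/(8*b - 7)^2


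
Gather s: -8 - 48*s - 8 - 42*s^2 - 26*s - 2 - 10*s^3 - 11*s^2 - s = -10*s^3 - 53*s^2 - 75*s - 18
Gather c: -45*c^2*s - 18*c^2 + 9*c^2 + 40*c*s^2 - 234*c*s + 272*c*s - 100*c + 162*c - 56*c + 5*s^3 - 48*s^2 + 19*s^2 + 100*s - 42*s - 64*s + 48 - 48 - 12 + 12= c^2*(-45*s - 9) + c*(40*s^2 + 38*s + 6) + 5*s^3 - 29*s^2 - 6*s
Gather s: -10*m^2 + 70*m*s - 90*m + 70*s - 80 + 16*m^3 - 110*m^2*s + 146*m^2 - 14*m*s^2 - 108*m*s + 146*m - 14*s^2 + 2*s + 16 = 16*m^3 + 136*m^2 + 56*m + s^2*(-14*m - 14) + s*(-110*m^2 - 38*m + 72) - 64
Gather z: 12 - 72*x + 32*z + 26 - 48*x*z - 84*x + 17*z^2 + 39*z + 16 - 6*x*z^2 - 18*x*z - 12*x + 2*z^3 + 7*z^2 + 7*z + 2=-168*x + 2*z^3 + z^2*(24 - 6*x) + z*(78 - 66*x) + 56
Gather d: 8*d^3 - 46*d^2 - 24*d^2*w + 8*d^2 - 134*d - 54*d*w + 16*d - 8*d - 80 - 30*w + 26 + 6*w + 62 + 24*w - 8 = 8*d^3 + d^2*(-24*w - 38) + d*(-54*w - 126)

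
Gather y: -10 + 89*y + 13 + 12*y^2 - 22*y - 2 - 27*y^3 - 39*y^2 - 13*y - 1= -27*y^3 - 27*y^2 + 54*y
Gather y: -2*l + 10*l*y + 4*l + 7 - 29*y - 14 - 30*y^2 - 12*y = 2*l - 30*y^2 + y*(10*l - 41) - 7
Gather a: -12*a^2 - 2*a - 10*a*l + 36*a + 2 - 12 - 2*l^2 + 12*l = -12*a^2 + a*(34 - 10*l) - 2*l^2 + 12*l - 10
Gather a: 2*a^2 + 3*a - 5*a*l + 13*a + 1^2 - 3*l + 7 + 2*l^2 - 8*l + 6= 2*a^2 + a*(16 - 5*l) + 2*l^2 - 11*l + 14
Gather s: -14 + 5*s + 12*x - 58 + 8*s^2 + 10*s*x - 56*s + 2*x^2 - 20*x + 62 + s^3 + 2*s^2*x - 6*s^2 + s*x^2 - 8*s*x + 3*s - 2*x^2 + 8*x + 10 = s^3 + s^2*(2*x + 2) + s*(x^2 + 2*x - 48)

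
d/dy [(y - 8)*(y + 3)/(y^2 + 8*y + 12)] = (13*y^2 + 72*y + 132)/(y^4 + 16*y^3 + 88*y^2 + 192*y + 144)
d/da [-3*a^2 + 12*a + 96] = 12 - 6*a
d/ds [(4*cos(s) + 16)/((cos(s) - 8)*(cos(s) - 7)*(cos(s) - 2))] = 2*(-269*cos(s) - 5*cos(2*s) + cos(3*s) + 907)*sin(s)/((cos(s) - 8)^2*(cos(s) - 7)^2*(cos(s) - 2)^2)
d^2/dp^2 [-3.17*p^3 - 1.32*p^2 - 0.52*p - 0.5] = -19.02*p - 2.64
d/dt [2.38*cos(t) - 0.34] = -2.38*sin(t)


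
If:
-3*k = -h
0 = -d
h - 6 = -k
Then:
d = 0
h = 9/2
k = 3/2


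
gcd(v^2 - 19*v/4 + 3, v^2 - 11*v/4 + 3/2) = v - 3/4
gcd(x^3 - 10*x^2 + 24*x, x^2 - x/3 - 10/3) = 1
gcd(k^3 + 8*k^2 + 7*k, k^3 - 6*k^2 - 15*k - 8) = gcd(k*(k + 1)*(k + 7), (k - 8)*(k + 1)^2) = k + 1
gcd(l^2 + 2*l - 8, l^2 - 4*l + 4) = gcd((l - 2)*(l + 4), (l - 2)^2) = l - 2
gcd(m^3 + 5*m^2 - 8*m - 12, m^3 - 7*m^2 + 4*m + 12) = m^2 - m - 2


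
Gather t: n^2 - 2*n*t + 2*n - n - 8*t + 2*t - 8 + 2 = n^2 + n + t*(-2*n - 6) - 6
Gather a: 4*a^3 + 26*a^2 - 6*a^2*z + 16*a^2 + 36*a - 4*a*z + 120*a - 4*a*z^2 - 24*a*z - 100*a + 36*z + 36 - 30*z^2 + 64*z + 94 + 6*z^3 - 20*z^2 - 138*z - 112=4*a^3 + a^2*(42 - 6*z) + a*(-4*z^2 - 28*z + 56) + 6*z^3 - 50*z^2 - 38*z + 18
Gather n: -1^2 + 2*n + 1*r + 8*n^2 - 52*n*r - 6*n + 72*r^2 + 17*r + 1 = 8*n^2 + n*(-52*r - 4) + 72*r^2 + 18*r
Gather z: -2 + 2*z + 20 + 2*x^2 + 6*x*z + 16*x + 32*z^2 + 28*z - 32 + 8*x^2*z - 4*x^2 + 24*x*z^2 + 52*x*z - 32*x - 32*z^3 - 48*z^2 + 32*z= -2*x^2 - 16*x - 32*z^3 + z^2*(24*x - 16) + z*(8*x^2 + 58*x + 62) - 14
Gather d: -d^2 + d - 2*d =-d^2 - d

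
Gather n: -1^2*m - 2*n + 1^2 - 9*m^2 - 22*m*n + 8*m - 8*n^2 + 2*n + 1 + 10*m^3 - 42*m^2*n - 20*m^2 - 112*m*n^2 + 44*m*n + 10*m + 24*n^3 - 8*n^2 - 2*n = 10*m^3 - 29*m^2 + 17*m + 24*n^3 + n^2*(-112*m - 16) + n*(-42*m^2 + 22*m - 2) + 2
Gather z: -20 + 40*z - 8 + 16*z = 56*z - 28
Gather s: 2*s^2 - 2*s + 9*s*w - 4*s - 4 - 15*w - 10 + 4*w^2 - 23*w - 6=2*s^2 + s*(9*w - 6) + 4*w^2 - 38*w - 20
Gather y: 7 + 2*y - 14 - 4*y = -2*y - 7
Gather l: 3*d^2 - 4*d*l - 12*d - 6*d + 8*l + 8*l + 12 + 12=3*d^2 - 18*d + l*(16 - 4*d) + 24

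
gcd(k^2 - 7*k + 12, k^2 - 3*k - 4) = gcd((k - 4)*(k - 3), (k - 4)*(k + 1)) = k - 4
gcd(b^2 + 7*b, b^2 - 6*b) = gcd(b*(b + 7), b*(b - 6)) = b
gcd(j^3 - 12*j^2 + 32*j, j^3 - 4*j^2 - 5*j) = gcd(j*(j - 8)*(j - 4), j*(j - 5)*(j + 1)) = j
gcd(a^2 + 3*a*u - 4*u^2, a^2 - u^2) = -a + u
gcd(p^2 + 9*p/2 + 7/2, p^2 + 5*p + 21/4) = p + 7/2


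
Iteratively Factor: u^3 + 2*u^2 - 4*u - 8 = (u + 2)*(u^2 - 4) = (u + 2)^2*(u - 2)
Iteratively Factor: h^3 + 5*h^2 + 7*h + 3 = (h + 1)*(h^2 + 4*h + 3) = (h + 1)*(h + 3)*(h + 1)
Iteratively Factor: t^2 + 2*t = (t)*(t + 2)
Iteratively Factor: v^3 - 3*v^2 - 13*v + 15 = (v - 1)*(v^2 - 2*v - 15) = (v - 1)*(v + 3)*(v - 5)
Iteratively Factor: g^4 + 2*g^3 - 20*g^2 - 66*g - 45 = (g + 1)*(g^3 + g^2 - 21*g - 45) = (g + 1)*(g + 3)*(g^2 - 2*g - 15) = (g - 5)*(g + 1)*(g + 3)*(g + 3)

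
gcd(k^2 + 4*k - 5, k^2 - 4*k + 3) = k - 1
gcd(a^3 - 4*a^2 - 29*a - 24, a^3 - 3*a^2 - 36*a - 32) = a^2 - 7*a - 8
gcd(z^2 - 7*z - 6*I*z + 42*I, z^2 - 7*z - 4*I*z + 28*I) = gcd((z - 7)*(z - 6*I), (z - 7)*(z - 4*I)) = z - 7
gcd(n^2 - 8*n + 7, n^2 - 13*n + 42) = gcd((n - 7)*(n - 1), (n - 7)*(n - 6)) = n - 7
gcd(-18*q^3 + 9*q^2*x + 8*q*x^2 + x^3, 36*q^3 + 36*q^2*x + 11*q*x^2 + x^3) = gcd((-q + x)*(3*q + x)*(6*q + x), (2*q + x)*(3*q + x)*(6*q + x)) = 18*q^2 + 9*q*x + x^2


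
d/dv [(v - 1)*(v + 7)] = 2*v + 6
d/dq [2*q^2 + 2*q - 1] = 4*q + 2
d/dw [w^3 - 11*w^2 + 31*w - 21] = 3*w^2 - 22*w + 31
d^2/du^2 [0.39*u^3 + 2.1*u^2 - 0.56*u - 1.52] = 2.34*u + 4.2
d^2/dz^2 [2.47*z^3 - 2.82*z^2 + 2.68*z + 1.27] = 14.82*z - 5.64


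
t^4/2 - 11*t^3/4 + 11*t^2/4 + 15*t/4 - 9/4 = (t/2 + 1/2)*(t - 3)^2*(t - 1/2)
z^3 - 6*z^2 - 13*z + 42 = (z - 7)*(z - 2)*(z + 3)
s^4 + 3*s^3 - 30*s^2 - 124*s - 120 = (s - 6)*(s + 2)^2*(s + 5)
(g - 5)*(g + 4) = g^2 - g - 20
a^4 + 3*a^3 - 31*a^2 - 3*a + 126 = (a - 3)^2*(a + 2)*(a + 7)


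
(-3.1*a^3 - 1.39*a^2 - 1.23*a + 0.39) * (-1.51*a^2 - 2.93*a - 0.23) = 4.681*a^5 + 11.1819*a^4 + 6.643*a^3 + 3.3347*a^2 - 0.8598*a - 0.0897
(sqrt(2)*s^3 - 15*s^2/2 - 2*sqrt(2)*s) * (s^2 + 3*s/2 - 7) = sqrt(2)*s^5 - 15*s^4/2 + 3*sqrt(2)*s^4/2 - 9*sqrt(2)*s^3 - 45*s^3/4 - 3*sqrt(2)*s^2 + 105*s^2/2 + 14*sqrt(2)*s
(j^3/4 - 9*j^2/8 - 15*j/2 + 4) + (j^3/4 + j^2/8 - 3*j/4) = j^3/2 - j^2 - 33*j/4 + 4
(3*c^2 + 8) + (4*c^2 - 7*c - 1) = 7*c^2 - 7*c + 7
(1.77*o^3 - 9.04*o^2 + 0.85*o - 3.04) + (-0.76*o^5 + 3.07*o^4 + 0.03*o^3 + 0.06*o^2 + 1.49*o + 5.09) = -0.76*o^5 + 3.07*o^4 + 1.8*o^3 - 8.98*o^2 + 2.34*o + 2.05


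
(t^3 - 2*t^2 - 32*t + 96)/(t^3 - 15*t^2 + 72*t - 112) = (t + 6)/(t - 7)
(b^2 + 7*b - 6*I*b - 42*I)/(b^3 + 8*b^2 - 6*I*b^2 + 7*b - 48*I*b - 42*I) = 1/(b + 1)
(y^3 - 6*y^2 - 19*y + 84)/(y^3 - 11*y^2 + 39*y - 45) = (y^2 - 3*y - 28)/(y^2 - 8*y + 15)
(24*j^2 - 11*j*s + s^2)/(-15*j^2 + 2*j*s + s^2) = (-8*j + s)/(5*j + s)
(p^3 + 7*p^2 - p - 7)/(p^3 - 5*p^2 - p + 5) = (p + 7)/(p - 5)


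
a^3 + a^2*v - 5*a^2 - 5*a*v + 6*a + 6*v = (a - 3)*(a - 2)*(a + v)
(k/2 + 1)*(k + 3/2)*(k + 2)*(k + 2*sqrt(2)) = k^4/2 + sqrt(2)*k^3 + 11*k^3/4 + 5*k^2 + 11*sqrt(2)*k^2/2 + 3*k + 10*sqrt(2)*k + 6*sqrt(2)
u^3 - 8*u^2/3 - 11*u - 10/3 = (u - 5)*(u + 1/3)*(u + 2)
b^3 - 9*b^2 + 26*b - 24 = (b - 4)*(b - 3)*(b - 2)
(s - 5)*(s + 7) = s^2 + 2*s - 35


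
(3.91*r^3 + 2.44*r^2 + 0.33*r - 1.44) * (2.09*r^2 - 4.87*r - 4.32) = 8.1719*r^5 - 13.9421*r^4 - 28.0843*r^3 - 15.1575*r^2 + 5.5872*r + 6.2208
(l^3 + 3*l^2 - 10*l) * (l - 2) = l^4 + l^3 - 16*l^2 + 20*l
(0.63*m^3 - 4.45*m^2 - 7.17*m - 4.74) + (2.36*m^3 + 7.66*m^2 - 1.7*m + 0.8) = 2.99*m^3 + 3.21*m^2 - 8.87*m - 3.94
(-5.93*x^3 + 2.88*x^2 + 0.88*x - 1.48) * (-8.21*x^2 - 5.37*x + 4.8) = 48.6853*x^5 + 8.1993*x^4 - 51.1544*x^3 + 21.2492*x^2 + 12.1716*x - 7.104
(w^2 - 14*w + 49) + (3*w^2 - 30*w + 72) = 4*w^2 - 44*w + 121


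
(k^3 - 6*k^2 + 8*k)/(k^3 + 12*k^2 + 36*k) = (k^2 - 6*k + 8)/(k^2 + 12*k + 36)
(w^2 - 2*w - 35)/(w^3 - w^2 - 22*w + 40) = (w - 7)/(w^2 - 6*w + 8)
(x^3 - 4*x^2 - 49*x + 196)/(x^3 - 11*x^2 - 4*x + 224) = (x^2 + 3*x - 28)/(x^2 - 4*x - 32)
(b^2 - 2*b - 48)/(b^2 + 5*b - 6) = (b - 8)/(b - 1)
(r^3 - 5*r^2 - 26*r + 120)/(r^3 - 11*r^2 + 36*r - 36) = (r^2 + r - 20)/(r^2 - 5*r + 6)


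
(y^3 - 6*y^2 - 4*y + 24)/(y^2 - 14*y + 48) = (y^2 - 4)/(y - 8)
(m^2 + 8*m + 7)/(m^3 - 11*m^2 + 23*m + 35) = (m + 7)/(m^2 - 12*m + 35)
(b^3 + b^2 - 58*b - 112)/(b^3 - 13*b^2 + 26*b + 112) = (b + 7)/(b - 7)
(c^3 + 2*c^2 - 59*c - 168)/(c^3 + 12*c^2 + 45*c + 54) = (c^2 - c - 56)/(c^2 + 9*c + 18)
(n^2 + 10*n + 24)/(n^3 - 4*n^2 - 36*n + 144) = (n + 4)/(n^2 - 10*n + 24)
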